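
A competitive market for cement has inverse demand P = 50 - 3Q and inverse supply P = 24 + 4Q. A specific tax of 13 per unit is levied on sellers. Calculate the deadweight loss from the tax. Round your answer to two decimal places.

12.07

Without the tax, 50 - 3Q = 24 + 4Q so Q* = 3.7143 and P* = 38.8571.
A tax on sellers shifts supply up by 13: 50 - 3Q = 24 + 4Q + 13, so Q_t = 1.8571. Buyers pay P_b = 44.4286; sellers receive P_s = P_b - 13 = 31.4286.
Deadweight loss is the triangle between the curves from Q_t to Q*: (1/2)(3.7143 - 1.8571)(13) = 12.0714.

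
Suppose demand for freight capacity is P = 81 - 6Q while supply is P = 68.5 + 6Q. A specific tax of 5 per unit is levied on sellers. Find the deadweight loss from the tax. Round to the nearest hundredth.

Without the tax, 81 - 6Q = 68.5 + 6Q so Q* = 1.0417 and P* = 74.75.
With the tax, sellers need 5 more per unit: 81 - 6Q = 68.5 + 6Q + 5, so Q_t = 0.625. Buyers pay P_b = 77.25; sellers receive P_s = P_b - 5 = 72.25.
The welfare triangle lost has base Q* - Q_t = 0.4167 and height t = 5, so DWL = (1/2)(0.4167)(5) = 1.0417.

1.04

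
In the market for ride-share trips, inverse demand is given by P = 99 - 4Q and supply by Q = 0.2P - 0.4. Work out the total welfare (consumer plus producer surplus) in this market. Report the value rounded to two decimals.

522.72

Rewriting supply in inverse form: P = 2 + 5Q.
Set 99 - 4Q = 2 + 5Q, which gives 97 = 9Q, so Q* = 10.7778 and P* = 99 - 4(10.7778) = 55.8889.
Total surplus is the full triangle between the curves from 0 to Q*: (1/2)(10.7778)(99 - 2) = 522.7222.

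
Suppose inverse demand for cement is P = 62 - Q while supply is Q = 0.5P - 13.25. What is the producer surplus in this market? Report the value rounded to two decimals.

Rewriting supply in inverse form: P = 26.5 + 2Q.
Setting demand equal to supply, 35.5 = 3Q, so Q* = 11.8333 and P* = 50.1667.
Producer surplus is the triangle above supply below P*: (1/2)(11.8333)(50.1667 - 26.5) = (1/2)(11.8333)(23.6667) = 140.0278.

140.03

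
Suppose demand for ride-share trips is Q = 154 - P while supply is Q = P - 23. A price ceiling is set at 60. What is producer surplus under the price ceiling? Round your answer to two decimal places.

Rewriting demand in inverse form: P = 154 - Q.
Rewriting supply in inverse form: P = 23 + Q.
Free-market equilibrium: 154 - Q = 23 + Q gives Q* = 65.5, P* = 88.5.
At P = 60, sellers supply (60 - 23)/1 = 37 while buyers want more, so the quantity traded is 37 at price 60.
PS is the triangle above supply below 60: (1/2)(37)(60 - 23) = 684.5.

684.50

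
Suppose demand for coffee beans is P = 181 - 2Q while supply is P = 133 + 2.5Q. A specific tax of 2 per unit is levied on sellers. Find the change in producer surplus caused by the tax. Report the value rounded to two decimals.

Pre-tax equilibrium: 181 - 2Q = 133 + 2.5Q gives Q* = 10.6667, P* = 159.6667.
A tax on sellers shifts supply up by 2: 181 - 2Q = 133 + 2.5Q + 2, so Q_t = 10.2222. Buyers pay P_b = 160.5556; sellers receive P_s = P_b - 2 = 158.5556.
PS falls from (1/2)(10.6667)(26.6667) = 142.2222 to (1/2)(10.2222)(25.5556) = 130.6173, a change of -11.6049.

-11.60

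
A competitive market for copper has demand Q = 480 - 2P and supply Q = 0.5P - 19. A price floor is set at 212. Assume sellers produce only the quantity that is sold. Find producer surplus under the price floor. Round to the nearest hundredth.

Rewriting demand in inverse form: P = 240 - 0.5Q.
Rewriting supply in inverse form: P = 38 + 2Q.
Free-market equilibrium: 240 - 0.5Q = 38 + 2Q gives Q* = 80.8, P* = 199.6.
At P = 212, buyers demand (240 - 212)/0.5 = 56 while sellers would supply more, so the quantity traded is 56 at price 212.
The supply price at Q = 56 is 150. PS is the trapezoid between 212 and supply over [0, 56]: (1/2)[(212 - 38) + (212 - 150)](56) = 6608.

6608.00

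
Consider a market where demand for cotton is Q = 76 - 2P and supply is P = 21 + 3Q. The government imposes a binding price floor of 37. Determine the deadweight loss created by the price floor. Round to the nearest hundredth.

Rewriting demand in inverse form: P = 38 - 0.5Q.
Without the control, 38 - 0.5Q = 21 + 3Q so Q* = 4.8571 and P* = 35.5714.
At the floor price 37, quantity demanded is (38 - 37)/0.5 = 2; demand is the short side, so Q = 2 trades at P = 37.
At Q = 2 the demand price is 37 and the supply price is 27. Deadweight loss is the triangle between the curves from 2 to 4.8571: (1/2)(37 - 27)(4.8571 - 2) = 14.2857.

14.29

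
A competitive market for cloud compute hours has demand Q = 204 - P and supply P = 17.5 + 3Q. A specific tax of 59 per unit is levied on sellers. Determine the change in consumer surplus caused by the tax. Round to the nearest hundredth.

-578.94

Rewriting demand in inverse form: P = 204 - Q.
Without the tax, 204 - Q = 17.5 + 3Q so Q* = 46.625 and P* = 157.375.
With the tax, sellers need 59 more per unit: 204 - Q = 17.5 + 3Q + 59, so Q_t = 31.875. Buyers pay P_b = 172.125; sellers receive P_s = P_b - 59 = 113.125.
CS falls from (1/2)(46.625)(46.625) = 1086.9453 to (1/2)(31.875)(31.875) = 508.0078, a change of -578.9375.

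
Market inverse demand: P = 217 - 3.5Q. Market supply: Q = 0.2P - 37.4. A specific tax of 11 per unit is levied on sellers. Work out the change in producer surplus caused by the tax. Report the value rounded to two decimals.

-18.65

Rewriting supply in inverse form: P = 187 + 5Q.
Without the tax, 217 - 3.5Q = 187 + 5Q so Q* = 3.5294 and P* = 204.6471.
A tax on sellers shifts supply up by 11: 217 - 3.5Q = 187 + 5Q + 11, so Q_t = 2.2353. Buyers pay P_b = 209.1765; sellers receive P_s = P_b - 11 = 198.1765.
PS falls from (1/2)(3.5294)(17.6471) = 31.1419 to (1/2)(2.2353)(11.1765) = 12.4913, a change of -18.6505.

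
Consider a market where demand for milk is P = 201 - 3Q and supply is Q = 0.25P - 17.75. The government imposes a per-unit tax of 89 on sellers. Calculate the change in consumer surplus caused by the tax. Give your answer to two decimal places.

Rewriting supply in inverse form: P = 71 + 4Q.
Pre-tax equilibrium: 201 - 3Q = 71 + 4Q gives Q* = 18.5714, P* = 145.2857.
With the tax, sellers need 89 more per unit: 201 - 3Q = 71 + 4Q + 89, so Q_t = 5.8571. Buyers pay P_b = 183.4286; sellers receive P_s = P_b - 89 = 94.4286.
CS falls from (1/2)(18.5714)(55.7143) = 517.3469 to (1/2)(5.8571)(17.5714) = 51.4592, a change of -465.8878.

-465.89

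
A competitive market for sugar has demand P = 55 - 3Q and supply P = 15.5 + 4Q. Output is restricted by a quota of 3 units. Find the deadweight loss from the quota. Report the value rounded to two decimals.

24.45

Without the quota, 55 - 3Q = 15.5 + 4Q gives Q* = 5.6429.
At Q = 3 the demand price is 55 - 3(3) = 46 and the supply price is 15.5 + 4(3) = 27.5.
Deadweight loss is the triangle between the curves from 3 to 5.6429: (1/2)(46 - 27.5)(5.6429 - 3) = 24.4464.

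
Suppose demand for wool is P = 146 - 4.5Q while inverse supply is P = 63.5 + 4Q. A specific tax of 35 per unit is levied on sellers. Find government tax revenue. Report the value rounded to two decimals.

195.59

Pre-tax equilibrium: 146 - 4.5Q = 63.5 + 4Q gives Q* = 9.7059, P* = 102.3235.
A tax on sellers shifts supply up by 35: 146 - 4.5Q = 63.5 + 4Q + 35, so Q_t = 5.5882. Buyers pay P_b = 120.8529; sellers receive P_s = P_b - 35 = 85.8529.
Tax revenue = t x Q_t = 35 x 5.5882 = 195.5882.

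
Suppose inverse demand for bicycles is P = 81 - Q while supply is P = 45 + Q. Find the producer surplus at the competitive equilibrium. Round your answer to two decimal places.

162.00

Set 81 - Q = 45 + Q, which gives 36 = 2Q, so Q* = 18 and P* = 81 - (18) = 63.
PS is the area between P* and the supply curve from 0 to Q*: (1/2)(18)(18) = 162.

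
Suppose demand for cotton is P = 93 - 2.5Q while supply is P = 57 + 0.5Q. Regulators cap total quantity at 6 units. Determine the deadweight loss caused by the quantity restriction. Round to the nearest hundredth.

Without the quota, 93 - 2.5Q = 57 + 0.5Q gives Q* = 12.
At Q = 6 the demand price is 93 - 2.5(6) = 78 and the supply price is 57 + 0.5(6) = 60.
DWL = (1/2)(gap between curves at 6) x (Q* - 6) = (1/2)(18)(6) = 54.

54.00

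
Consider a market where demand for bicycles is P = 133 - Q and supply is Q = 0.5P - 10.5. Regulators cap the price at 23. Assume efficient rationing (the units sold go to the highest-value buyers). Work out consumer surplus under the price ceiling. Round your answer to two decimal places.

109.50

Rewriting supply in inverse form: P = 21 + 2Q.
Without the control, 133 - Q = 21 + 2Q so Q* = 37.3333 and P* = 95.6667.
At the ceiling price 23, quantity supplied is (23 - 21)/2 = 1; supply is the short side, so Q = 1 trades at P = 23.
The demand price at Q = 1 is 132. CS is the trapezoid between demand and 23 over [0, 1]: (1/2)[(133 - 23) + (132 - 23)](1) = 109.5.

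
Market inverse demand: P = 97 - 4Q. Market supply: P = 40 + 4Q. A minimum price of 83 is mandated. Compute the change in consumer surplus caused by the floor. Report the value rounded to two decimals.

-77.03

Free-market equilibrium: 97 - 4Q = 40 + 4Q gives Q* = 7.125, P* = 68.5.
At the floor price 83, quantity demanded is (97 - 83)/4 = 3.5; demand is the short side, so Q = 3.5 trades at P = 83.
CS goes from (1/2)(7.125)(28.5) = 101.5312 to 24.5 (computed as (97 - 83)(3.5) - (1/2)(4)(3.5)^2), a change of -77.0312.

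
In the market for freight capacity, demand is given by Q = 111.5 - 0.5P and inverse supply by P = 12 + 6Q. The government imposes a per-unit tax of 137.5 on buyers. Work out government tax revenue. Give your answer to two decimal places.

Rewriting demand in inverse form: P = 223 - 2Q.
Pre-tax equilibrium: 223 - 2Q = 12 + 6Q gives Q* = 26.375, P* = 170.25.
With the tax, buyers' net willingness to pay falls by 137.5: (223 - 137.5) - 2Q = 12 + 6Q, so Q_t = 9.1875. Buyers pay P_b = 204.625; sellers receive P_s = P_b - 137.5 = 67.125.
Revenue is the tax times quantity traded: 137.5 x 9.1875 = 1263.2812.

1263.28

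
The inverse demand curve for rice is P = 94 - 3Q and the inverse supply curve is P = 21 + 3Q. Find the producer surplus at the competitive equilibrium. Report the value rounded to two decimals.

222.04

Set 94 - 3Q = 21 + 3Q, which gives 73 = 6Q, so Q* = 12.1667 and P* = 94 - 3(12.1667) = 57.5.
PS is the area between P* and the supply curve from 0 to Q*: (1/2)(12.1667)(36.5) = 222.0417.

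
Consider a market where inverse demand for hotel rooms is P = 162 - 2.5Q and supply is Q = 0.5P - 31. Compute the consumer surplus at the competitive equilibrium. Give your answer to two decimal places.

617.28

Rewriting supply in inverse form: P = 62 + 2Q.
Equilibrium: 162 - 2.5Q = 62 + 2Q, so Q* = 22.2222 and P* = 106.4444.
CS is the area between the demand curve and P* from 0 to Q*: (1/2)(22.2222)(55.5556) = 617.284.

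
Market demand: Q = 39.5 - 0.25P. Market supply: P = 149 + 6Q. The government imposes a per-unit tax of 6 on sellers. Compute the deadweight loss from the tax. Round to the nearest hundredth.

Rewriting demand in inverse form: P = 158 - 4Q.
Pre-tax equilibrium: 158 - 4Q = 149 + 6Q gives Q* = 0.9, P* = 154.4.
A tax on sellers shifts supply up by 6: 158 - 4Q = 149 + 6Q + 6, so Q_t = 0.3. Buyers pay P_b = 156.8; sellers receive P_s = P_b - 6 = 150.8.
The welfare triangle lost has base Q* - Q_t = 0.6 and height t = 6, so DWL = (1/2)(0.6)(6) = 1.8.

1.80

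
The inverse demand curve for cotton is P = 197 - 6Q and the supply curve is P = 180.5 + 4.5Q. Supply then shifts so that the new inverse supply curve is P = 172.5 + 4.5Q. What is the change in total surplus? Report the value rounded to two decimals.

Initial equilibrium: Q_0 = 1.5714, P_0 = 187.5714; CS_0 = (1/2)(1.5714)(9.4286) = 7.4082, PS_0 = (1/2)(1.5714)(7.0714) = 5.5561.
New equilibrium: 197 - 6Q = 172.5 + 4.5Q gives Q_1 = 2.3333, P_1 = 183; CS_1 = 16.3333, PS_1 = 12.25.
Change in total surplus = (16.3333 + 12.25) - (7.4082 + 5.5561) = 15.619.

15.62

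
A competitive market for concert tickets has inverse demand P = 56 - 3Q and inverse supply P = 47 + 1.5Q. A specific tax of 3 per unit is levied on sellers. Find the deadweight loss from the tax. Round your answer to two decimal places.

1.00

Without the tax, 56 - 3Q = 47 + 1.5Q so Q* = 2 and P* = 50.
With the tax, sellers need 3 more per unit: 56 - 3Q = 47 + 1.5Q + 3, so Q_t = 1.3333. Buyers pay P_b = 52; sellers receive P_s = P_b - 3 = 49.
Deadweight loss is the triangle between the curves from Q_t to Q*: (1/2)(2 - 1.3333)(3) = 1.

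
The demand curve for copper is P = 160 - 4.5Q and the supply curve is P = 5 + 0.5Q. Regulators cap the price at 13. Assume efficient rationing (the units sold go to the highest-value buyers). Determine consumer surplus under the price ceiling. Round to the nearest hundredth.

Without the control, 160 - 4.5Q = 5 + 0.5Q so Q* = 31 and P* = 20.5.
At P = 13, sellers supply (13 - 5)/0.5 = 16 while buyers want more, so the quantity traded is 16 at price 13.
The demand price at Q = 16 is 88. CS is the trapezoid between demand and 13 over [0, 16]: (1/2)[(160 - 13) + (88 - 13)](16) = 1776.

1776.00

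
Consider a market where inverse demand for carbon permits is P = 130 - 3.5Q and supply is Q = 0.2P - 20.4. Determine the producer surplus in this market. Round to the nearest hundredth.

27.13

Rewriting supply in inverse form: P = 102 + 5Q.
Set 130 - 3.5Q = 102 + 5Q, which gives 28 = 8.5Q, so Q* = 3.2941 and P* = 130 - 3.5(3.2941) = 118.4706.
The supply curve's price intercept is 102, so PS = (1/2)(Q*)(P* - 102) = (1/2)(3.2941)(16.4706) = 27.128.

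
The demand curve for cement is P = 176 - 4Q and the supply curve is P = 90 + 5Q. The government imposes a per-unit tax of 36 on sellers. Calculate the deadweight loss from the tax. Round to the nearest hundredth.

72.00

Without the tax, 176 - 4Q = 90 + 5Q so Q* = 9.5556 and P* = 137.7778.
A tax on sellers shifts supply up by 36: 176 - 4Q = 90 + 5Q + 36, so Q_t = 5.5556. Buyers pay P_b = 153.7778; sellers receive P_s = P_b - 36 = 117.7778.
Deadweight loss is the triangle between the curves from Q_t to Q*: (1/2)(9.5556 - 5.5556)(36) = 72.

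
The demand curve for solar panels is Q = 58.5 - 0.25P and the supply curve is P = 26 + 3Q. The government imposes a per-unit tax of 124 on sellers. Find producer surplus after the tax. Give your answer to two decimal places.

Rewriting demand in inverse form: P = 234 - 4Q.
Pre-tax equilibrium: 234 - 4Q = 26 + 3Q gives Q* = 29.7143, P* = 115.1429.
With the tax, sellers need 124 more per unit: 234 - 4Q = 26 + 3Q + 124, so Q_t = 12. Buyers pay P_b = 186; sellers receive P_s = P_b - 124 = 62.
PS = (1/2)(Q_t)(P_s - 26) = (1/2)(12)(36) = 216.

216.00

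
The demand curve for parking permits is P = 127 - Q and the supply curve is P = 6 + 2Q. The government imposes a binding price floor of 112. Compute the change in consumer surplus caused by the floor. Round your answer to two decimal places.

Free-market equilibrium: 127 - Q = 6 + 2Q gives Q* = 40.3333, P* = 86.6667.
At P = 112, buyers demand (127 - 112)/1 = 15 while sellers would supply more, so the quantity traded is 15 at price 112.
CS goes from (1/2)(40.3333)(40.3333) = 813.3889 to 112.5 (computed as (127 - 112)(15) - (1/2)(1)(15)^2), a change of -700.8889.

-700.89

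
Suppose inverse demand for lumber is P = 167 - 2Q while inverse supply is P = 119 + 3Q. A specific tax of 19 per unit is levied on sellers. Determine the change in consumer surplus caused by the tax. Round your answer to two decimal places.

Without the tax, 167 - 2Q = 119 + 3Q so Q* = 9.6 and P* = 147.8.
With the tax, sellers need 19 more per unit: 167 - 2Q = 119 + 3Q + 19, so Q_t = 5.8. Buyers pay P_b = 155.4; sellers receive P_s = P_b - 19 = 136.4.
Consumers lose the trapezoid between P* and P_b out to Q_t plus the triangle from Q_t to Q*: change in CS = 33.64 - 92.16 = -58.52.

-58.52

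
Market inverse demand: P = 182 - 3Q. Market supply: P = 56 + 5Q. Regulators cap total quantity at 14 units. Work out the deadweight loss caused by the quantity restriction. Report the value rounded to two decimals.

Unrestricted equilibrium: Q* = (182 - 56)/(3 + 5) = 15.75.
At Q = 14 the demand price is 182 - 3(14) = 140 and the supply price is 56 + 5(14) = 126.
Deadweight loss is the triangle between the curves from 14 to 15.75: (1/2)(140 - 126)(15.75 - 14) = 12.25.

12.25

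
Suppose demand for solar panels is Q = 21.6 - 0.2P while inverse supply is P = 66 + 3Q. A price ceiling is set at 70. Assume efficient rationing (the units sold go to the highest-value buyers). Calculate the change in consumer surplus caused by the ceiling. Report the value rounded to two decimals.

-22.68

Rewriting demand in inverse form: P = 108 - 5Q.
Free-market equilibrium: 108 - 5Q = 66 + 3Q gives Q* = 5.25, P* = 81.75.
At P = 70, sellers supply (70 - 66)/3 = 1.3333 while buyers want more, so the quantity traded is 1.3333 at price 70.
CS goes from (1/2)(5.25)(26.25) = 68.9062 to 46.2222 (computed as (108 - 70)(1.3333) - (1/2)(5)(1.3333)^2), a change of -22.684.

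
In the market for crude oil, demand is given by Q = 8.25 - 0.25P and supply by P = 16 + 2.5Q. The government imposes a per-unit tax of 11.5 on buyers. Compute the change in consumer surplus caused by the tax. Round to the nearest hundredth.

-12.25

Rewriting demand in inverse form: P = 33 - 4Q.
Pre-tax equilibrium: 33 - 4Q = 16 + 2.5Q gives Q* = 2.6154, P* = 22.5385.
With the tax, buyers' net willingness to pay falls by 11.5: (33 - 11.5) - 4Q = 16 + 2.5Q, so Q_t = 0.8462. Buyers pay P_b = 29.6154; sellers receive P_s = P_b - 11.5 = 18.1154.
CS falls from (1/2)(2.6154)(10.4615) = 13.6805 to (1/2)(0.8462)(3.3846) = 1.432, a change of -12.2485.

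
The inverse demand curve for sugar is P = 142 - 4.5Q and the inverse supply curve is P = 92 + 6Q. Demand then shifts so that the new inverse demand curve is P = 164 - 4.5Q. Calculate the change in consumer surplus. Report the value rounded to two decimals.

54.78

Initial equilibrium: Q_0 = 4.7619, P_0 = 120.5714; CS_0 = (1/2)(4.7619)(21.4286) = 51.0204, PS_0 = (1/2)(4.7619)(28.5714) = 68.0272.
New equilibrium: 164 - 4.5Q = 92 + 6Q gives Q_1 = 6.8571, P_1 = 133.1429; CS_1 = 105.7959, PS_1 = 141.0612.
Change in consumer surplus = 105.7959 - 51.0204 = 54.7755.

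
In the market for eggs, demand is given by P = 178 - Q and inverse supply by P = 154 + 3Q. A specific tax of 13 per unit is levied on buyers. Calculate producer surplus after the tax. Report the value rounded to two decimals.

Pre-tax equilibrium: 178 - Q = 154 + 3Q gives Q* = 6, P* = 172.
A tax on buyers shifts demand down by 13: (178 - 13) - Q = 154 + 3Q, so Q_t = 2.75. Buyers pay P_b = 175.25; sellers receive P_s = P_b - 13 = 162.25.
Producer surplus is the triangle above supply below P_s: (1/2)(2.75)(162.25 - 154) = 11.3438.

11.34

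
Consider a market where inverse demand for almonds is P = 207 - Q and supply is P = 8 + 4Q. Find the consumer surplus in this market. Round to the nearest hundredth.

Set 207 - Q = 8 + 4Q, which gives 199 = 5Q, so Q* = 39.8 and P* = 207 - (39.8) = 167.2.
CS is the area between the demand curve and P* from 0 to Q*: (1/2)(39.8)(39.8) = 792.02.

792.02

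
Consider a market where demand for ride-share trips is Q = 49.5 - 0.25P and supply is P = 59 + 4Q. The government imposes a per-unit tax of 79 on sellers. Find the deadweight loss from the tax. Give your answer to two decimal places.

Rewriting demand in inverse form: P = 198 - 4Q.
Pre-tax equilibrium: 198 - 4Q = 59 + 4Q gives Q* = 17.375, P* = 128.5.
A tax on sellers shifts supply up by 79: 198 - 4Q = 59 + 4Q + 79, so Q_t = 7.5. Buyers pay P_b = 168; sellers receive P_s = P_b - 79 = 89.
The welfare triangle lost has base Q* - Q_t = 9.875 and height t = 79, so DWL = (1/2)(9.875)(79) = 390.0625.

390.06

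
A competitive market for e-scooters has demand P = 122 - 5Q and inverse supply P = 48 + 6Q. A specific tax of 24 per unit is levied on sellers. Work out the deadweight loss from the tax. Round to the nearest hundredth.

26.18

Without the tax, 122 - 5Q = 48 + 6Q so Q* = 6.7273 and P* = 88.3636.
A tax on sellers shifts supply up by 24: 122 - 5Q = 48 + 6Q + 24, so Q_t = 4.5455. Buyers pay P_b = 99.2727; sellers receive P_s = P_b - 24 = 75.2727.
The welfare triangle lost has base Q* - Q_t = 2.1818 and height t = 24, so DWL = (1/2)(2.1818)(24) = 26.1818.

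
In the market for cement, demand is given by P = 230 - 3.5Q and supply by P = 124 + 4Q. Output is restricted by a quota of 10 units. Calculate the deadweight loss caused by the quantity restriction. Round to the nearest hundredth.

64.07

Without the quota, 230 - 3.5Q = 124 + 4Q gives Q* = 14.1333.
At Q = 10 the demand price is 230 - 3.5(10) = 195 and the supply price is 124 + 4(10) = 164.
DWL = (1/2)(gap between curves at 10) x (Q* - 10) = (1/2)(31)(4.1333) = 64.0667.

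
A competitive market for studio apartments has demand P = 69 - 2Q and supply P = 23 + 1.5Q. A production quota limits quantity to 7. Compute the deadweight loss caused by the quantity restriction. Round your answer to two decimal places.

66.04

Without the quota, 69 - 2Q = 23 + 1.5Q gives Q* = 13.1429.
At Q = 7 the demand price is 69 - 2(7) = 55 and the supply price is 23 + 1.5(7) = 33.5.
Deadweight loss is the triangle between the curves from 7 to 13.1429: (1/2)(55 - 33.5)(13.1429 - 7) = 66.0357.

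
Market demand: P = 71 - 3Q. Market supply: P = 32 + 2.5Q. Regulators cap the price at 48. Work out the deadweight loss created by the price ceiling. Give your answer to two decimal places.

Without the control, 71 - 3Q = 32 + 2.5Q so Q* = 7.0909 and P* = 49.7273.
At P = 48, sellers supply (48 - 32)/2.5 = 6.4 while buyers want more, so the quantity traded is 6.4 at price 48.
The lost-trades triangle has base Q* - 6.4 = 0.6909 and height equal to the gap between the curves at Q = 6.4, which is 51.8 - 48 = 3.8. DWL = (1/2)(0.6909)(3.8) = 1.3127.

1.31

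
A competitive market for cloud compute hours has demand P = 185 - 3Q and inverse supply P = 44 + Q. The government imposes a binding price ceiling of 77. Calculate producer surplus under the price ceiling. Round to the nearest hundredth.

544.50

Free-market equilibrium: 185 - 3Q = 44 + Q gives Q* = 35.25, P* = 79.25.
At the ceiling price 77, quantity supplied is (77 - 44)/1 = 33; supply is the short side, so Q = 33 trades at P = 77.
PS is the triangle above supply below 77: (1/2)(33)(77 - 44) = 544.5.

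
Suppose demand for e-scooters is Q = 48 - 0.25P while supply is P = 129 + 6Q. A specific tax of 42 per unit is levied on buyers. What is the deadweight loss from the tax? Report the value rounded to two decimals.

88.20

Rewriting demand in inverse form: P = 192 - 4Q.
Pre-tax equilibrium: 192 - 4Q = 129 + 6Q gives Q* = 6.3, P* = 166.8.
A tax on buyers shifts demand down by 42: (192 - 42) - 4Q = 129 + 6Q, so Q_t = 2.1. Buyers pay P_b = 183.6; sellers receive P_s = P_b - 42 = 141.6.
The welfare triangle lost has base Q* - Q_t = 4.2 and height t = 42, so DWL = (1/2)(4.2)(42) = 88.2.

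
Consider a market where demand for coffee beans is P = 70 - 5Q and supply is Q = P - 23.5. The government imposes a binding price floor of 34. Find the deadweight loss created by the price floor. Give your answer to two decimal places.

0.91

Rewriting supply in inverse form: P = 23.5 + Q.
Without the control, 70 - 5Q = 23.5 + Q so Q* = 7.75 and P* = 31.25.
At the floor price 34, quantity demanded is (70 - 34)/5 = 7.2; demand is the short side, so Q = 7.2 trades at P = 34.
At Q = 7.2 the demand price is 34 and the supply price is 30.7. Deadweight loss is the triangle between the curves from 7.2 to 7.75: (1/2)(34 - 30.7)(7.75 - 7.2) = 0.9075.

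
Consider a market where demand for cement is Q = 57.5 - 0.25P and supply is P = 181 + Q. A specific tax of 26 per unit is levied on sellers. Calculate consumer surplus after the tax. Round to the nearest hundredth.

42.32

Rewriting demand in inverse form: P = 230 - 4Q.
Without the tax, 230 - 4Q = 181 + Q so Q* = 9.8 and P* = 190.8.
A tax on sellers shifts supply up by 26: 230 - 4Q = 181 + Q + 26, so Q_t = 4.6. Buyers pay P_b = 211.6; sellers receive P_s = P_b - 26 = 185.6.
CS = (1/2)(Q_t)(230 - P_b) = (1/2)(4.6)(18.4) = 42.32.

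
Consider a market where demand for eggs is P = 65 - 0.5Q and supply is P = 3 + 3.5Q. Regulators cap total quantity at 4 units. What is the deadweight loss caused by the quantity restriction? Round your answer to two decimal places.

264.50

Unrestricted equilibrium: Q* = (65 - 3)/(0.5 + 3.5) = 15.5.
At Q = 4 the demand price is 65 - 0.5(4) = 63 and the supply price is 3 + 3.5(4) = 17.
DWL = (1/2)(gap between curves at 4) x (Q* - 4) = (1/2)(46)(11.5) = 264.5.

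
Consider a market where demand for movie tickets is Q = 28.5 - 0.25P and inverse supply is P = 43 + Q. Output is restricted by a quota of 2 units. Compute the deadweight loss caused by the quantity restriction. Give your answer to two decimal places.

Rewriting demand in inverse form: P = 114 - 4Q.
Unrestricted equilibrium: Q* = (114 - 43)/(4 + 1) = 14.2.
At Q = 2 the demand price is 114 - 4(2) = 106 and the supply price is 43 + (2) = 45.
Deadweight loss is the triangle between the curves from 2 to 14.2: (1/2)(106 - 45)(14.2 - 2) = 372.1.

372.10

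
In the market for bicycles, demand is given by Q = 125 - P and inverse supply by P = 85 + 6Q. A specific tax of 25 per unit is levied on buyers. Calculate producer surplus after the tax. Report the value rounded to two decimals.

Rewriting demand in inverse form: P = 125 - Q.
Pre-tax equilibrium: 125 - Q = 85 + 6Q gives Q* = 5.7143, P* = 119.2857.
With the tax, buyers' net willingness to pay falls by 25: (125 - 25) - Q = 85 + 6Q, so Q_t = 2.1429. Buyers pay P_b = 122.8571; sellers receive P_s = P_b - 25 = 97.8571.
Producer surplus is the triangle above supply below P_s: (1/2)(2.1429)(97.8571 - 85) = 13.7755.

13.78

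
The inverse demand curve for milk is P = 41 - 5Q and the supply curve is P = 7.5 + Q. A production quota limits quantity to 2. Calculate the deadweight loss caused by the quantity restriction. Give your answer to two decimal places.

38.52

Unrestricted equilibrium: Q* = (41 - 7.5)/(5 + 1) = 5.5833.
At Q = 2 the demand price is 41 - 5(2) = 31 and the supply price is 7.5 + (2) = 9.5.
DWL = (1/2)(gap between curves at 2) x (Q* - 2) = (1/2)(21.5)(3.5833) = 38.5208.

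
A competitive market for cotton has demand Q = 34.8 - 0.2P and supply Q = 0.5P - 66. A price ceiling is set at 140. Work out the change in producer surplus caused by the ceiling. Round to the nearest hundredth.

-20.00

Rewriting demand in inverse form: P = 174 - 5Q.
Rewriting supply in inverse form: P = 132 + 2Q.
Free-market equilibrium: 174 - 5Q = 132 + 2Q gives Q* = 6, P* = 144.
At the ceiling price 140, quantity supplied is (140 - 132)/2 = 4; supply is the short side, so Q = 4 trades at P = 140.
PS goes from (1/2)(6)(12) = 36 to 16 (computed as (140 - 132)(4) - (1/2)(2)(4)^2), a change of -20.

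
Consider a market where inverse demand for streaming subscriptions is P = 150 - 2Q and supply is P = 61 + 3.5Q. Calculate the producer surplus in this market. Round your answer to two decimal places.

458.24

Equilibrium: 150 - 2Q = 61 + 3.5Q, so Q* = 16.1818 and P* = 117.6364.
Producer surplus is the triangle above supply below P*: (1/2)(16.1818)(117.6364 - 61) = (1/2)(16.1818)(56.6364) = 458.2397.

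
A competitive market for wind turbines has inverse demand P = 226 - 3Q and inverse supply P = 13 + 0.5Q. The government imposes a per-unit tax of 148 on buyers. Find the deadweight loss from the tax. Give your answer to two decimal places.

3129.14

Pre-tax equilibrium: 226 - 3Q = 13 + 0.5Q gives Q* = 60.8571, P* = 43.4286.
A tax on buyers shifts demand down by 148: (226 - 148) - 3Q = 13 + 0.5Q, so Q_t = 18.5714. Buyers pay P_b = 170.2857; sellers receive P_s = P_b - 148 = 22.2857.
Deadweight loss is the triangle between the curves from Q_t to Q*: (1/2)(60.8571 - 18.5714)(148) = 3129.1429.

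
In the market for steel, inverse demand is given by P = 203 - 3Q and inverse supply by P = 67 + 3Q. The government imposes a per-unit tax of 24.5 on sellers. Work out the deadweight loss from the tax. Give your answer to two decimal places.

50.02

Pre-tax equilibrium: 203 - 3Q = 67 + 3Q gives Q* = 22.6667, P* = 135.
A tax on sellers shifts supply up by 24.5: 203 - 3Q = 67 + 3Q + 24.5, so Q_t = 18.5833. Buyers pay P_b = 147.25; sellers receive P_s = P_b - 24.5 = 122.75.
Deadweight loss is the triangle between the curves from Q_t to Q*: (1/2)(22.6667 - 18.5833)(24.5) = 50.0208.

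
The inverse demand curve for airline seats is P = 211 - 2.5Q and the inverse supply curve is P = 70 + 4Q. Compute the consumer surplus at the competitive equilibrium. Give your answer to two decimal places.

588.20

Setting demand equal to supply, 141 = 6.5Q, so Q* = 21.6923 and P* = 156.7692.
CS is the area between the demand curve and P* from 0 to Q*: (1/2)(21.6923)(54.2308) = 588.1953.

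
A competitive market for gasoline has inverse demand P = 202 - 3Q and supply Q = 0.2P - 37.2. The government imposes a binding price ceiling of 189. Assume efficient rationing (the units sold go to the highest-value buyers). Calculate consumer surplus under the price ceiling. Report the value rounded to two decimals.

Rewriting supply in inverse form: P = 186 + 5Q.
Without the control, 202 - 3Q = 186 + 5Q so Q* = 2 and P* = 196.
At P = 189, sellers supply (189 - 186)/5 = 0.6 while buyers want more, so the quantity traded is 0.6 at price 189.
The demand price at Q = 0.6 is 200.2. CS is the trapezoid between demand and 189 over [0, 0.6]: (1/2)[(202 - 189) + (200.2 - 189)](0.6) = 7.26.

7.26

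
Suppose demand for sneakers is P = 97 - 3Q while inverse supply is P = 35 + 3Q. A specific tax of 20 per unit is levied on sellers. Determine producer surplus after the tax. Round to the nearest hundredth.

Without the tax, 97 - 3Q = 35 + 3Q so Q* = 10.3333 and P* = 66.
With the tax, sellers need 20 more per unit: 97 - 3Q = 35 + 3Q + 20, so Q_t = 7. Buyers pay P_b = 76; sellers receive P_s = P_b - 20 = 56.
PS = (1/2)(Q_t)(P_s - 35) = (1/2)(7)(21) = 73.5.

73.50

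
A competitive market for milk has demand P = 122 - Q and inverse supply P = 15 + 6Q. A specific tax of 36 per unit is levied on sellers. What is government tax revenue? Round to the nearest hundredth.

365.14

Pre-tax equilibrium: 122 - Q = 15 + 6Q gives Q* = 15.2857, P* = 106.7143.
A tax on sellers shifts supply up by 36: 122 - Q = 15 + 6Q + 36, so Q_t = 10.1429. Buyers pay P_b = 111.8571; sellers receive P_s = P_b - 36 = 75.8571.
Tax revenue = t x Q_t = 36 x 10.1429 = 365.1429.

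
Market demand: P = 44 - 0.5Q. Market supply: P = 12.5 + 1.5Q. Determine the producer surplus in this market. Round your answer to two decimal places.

Setting demand equal to supply, 31.5 = 2Q, so Q* = 15.75 and P* = 36.125.
PS is the area between P* and the supply curve from 0 to Q*: (1/2)(15.75)(23.625) = 186.0469.

186.05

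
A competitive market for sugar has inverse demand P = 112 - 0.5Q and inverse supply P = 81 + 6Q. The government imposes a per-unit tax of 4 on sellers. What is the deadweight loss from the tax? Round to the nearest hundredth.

Without the tax, 112 - 0.5Q = 81 + 6Q so Q* = 4.7692 and P* = 109.6154.
With the tax, sellers need 4 more per unit: 112 - 0.5Q = 81 + 6Q + 4, so Q_t = 4.1538. Buyers pay P_b = 109.9231; sellers receive P_s = P_b - 4 = 105.9231.
The welfare triangle lost has base Q* - Q_t = 0.6154 and height t = 4, so DWL = (1/2)(0.6154)(4) = 1.2308.

1.23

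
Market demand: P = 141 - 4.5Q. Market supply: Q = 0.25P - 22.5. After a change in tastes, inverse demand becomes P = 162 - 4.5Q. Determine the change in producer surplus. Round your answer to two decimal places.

71.50

Rewriting supply in inverse form: P = 90 + 4Q.
Initial equilibrium: Q_0 = 6, P_0 = 114; CS_0 = (1/2)(6)(27) = 81, PS_0 = (1/2)(6)(24) = 72.
New equilibrium: 162 - 4.5Q = 90 + 4Q gives Q_1 = 8.4706, P_1 = 123.8824; CS_1 = 161.4394, PS_1 = 143.5017.
Change in producer surplus = 143.5017 - 72 = 71.5017.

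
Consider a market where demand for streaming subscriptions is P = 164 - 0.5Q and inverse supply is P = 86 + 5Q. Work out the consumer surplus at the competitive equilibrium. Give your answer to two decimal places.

Setting demand equal to supply, 78 = 5.5Q, so Q* = 14.1818 and P* = 156.9091.
The demand choke price is 164, so CS = (1/2)(Q*)(164 - P*) = (1/2)(14.1818)(7.0909) = 50.281.

50.28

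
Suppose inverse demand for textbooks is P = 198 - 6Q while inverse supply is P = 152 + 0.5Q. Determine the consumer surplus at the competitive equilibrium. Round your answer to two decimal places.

Setting demand equal to supply, 46 = 6.5Q, so Q* = 7.0769 and P* = 155.5385.
CS is the area between the demand curve and P* from 0 to Q*: (1/2)(7.0769)(42.4615) = 150.2485.

150.25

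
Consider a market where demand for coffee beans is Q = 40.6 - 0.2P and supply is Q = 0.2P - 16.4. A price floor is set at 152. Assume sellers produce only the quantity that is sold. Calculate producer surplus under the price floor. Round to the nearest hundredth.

453.90

Rewriting demand in inverse form: P = 203 - 5Q.
Rewriting supply in inverse form: P = 82 + 5Q.
Without the control, 203 - 5Q = 82 + 5Q so Q* = 12.1 and P* = 142.5.
At P = 152, buyers demand (203 - 152)/5 = 10.2 while sellers would supply more, so the quantity traded is 10.2 at price 152.
The supply price at Q = 10.2 is 133. PS is the trapezoid between 152 and supply over [0, 10.2]: (1/2)[(152 - 82) + (152 - 133)](10.2) = 453.9.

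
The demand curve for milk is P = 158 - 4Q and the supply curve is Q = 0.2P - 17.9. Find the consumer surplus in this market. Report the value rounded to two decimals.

Rewriting supply in inverse form: P = 89.5 + 5Q.
Equilibrium: 158 - 4Q = 89.5 + 5Q, so Q* = 7.6111 and P* = 127.5556.
Consumer surplus is the triangle under demand above P*: (1/2)(7.6111)(158 - 127.5556) = (1/2)(7.6111)(30.4444) = 115.858.

115.86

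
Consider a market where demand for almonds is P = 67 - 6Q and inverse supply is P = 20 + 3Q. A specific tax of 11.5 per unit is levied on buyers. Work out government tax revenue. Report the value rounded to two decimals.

Without the tax, 67 - 6Q = 20 + 3Q so Q* = 5.2222 and P* = 35.6667.
With the tax, buyers' net willingness to pay falls by 11.5: (67 - 11.5) - 6Q = 20 + 3Q, so Q_t = 3.9444. Buyers pay P_b = 43.3333; sellers receive P_s = P_b - 11.5 = 31.8333.
Revenue is the tax times quantity traded: 11.5 x 3.9444 = 45.3611.

45.36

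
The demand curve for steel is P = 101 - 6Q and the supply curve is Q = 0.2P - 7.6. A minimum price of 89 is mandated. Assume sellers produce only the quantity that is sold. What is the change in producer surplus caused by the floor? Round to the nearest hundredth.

Rewriting supply in inverse form: P = 38 + 5Q.
Free-market equilibrium: 101 - 6Q = 38 + 5Q gives Q* = 5.7273, P* = 66.6364.
At P = 89, buyers demand (101 - 89)/6 = 2 while sellers would supply more, so the quantity traded is 2 at price 89.
PS goes from (1/2)(5.7273)(28.6364) = 82.0041 to 92 (computed as (89 - 38)(2) - (1/2)(5)(2)^2), a change of 9.9959.

10.00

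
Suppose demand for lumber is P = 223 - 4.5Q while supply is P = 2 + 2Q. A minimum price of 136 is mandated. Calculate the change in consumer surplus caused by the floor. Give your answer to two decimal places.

-1760.00

Without the control, 223 - 4.5Q = 2 + 2Q so Q* = 34 and P* = 70.
At the floor price 136, quantity demanded is (223 - 136)/4.5 = 19.3333; demand is the short side, so Q = 19.3333 trades at P = 136.
CS goes from (1/2)(34)(153) = 2601 to 841 (computed as (223 - 136)(19.3333) - (1/2)(4.5)(19.3333)^2), a change of -1760.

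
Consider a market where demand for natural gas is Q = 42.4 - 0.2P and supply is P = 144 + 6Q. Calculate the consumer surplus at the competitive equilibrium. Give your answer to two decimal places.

95.54

Rewriting demand in inverse form: P = 212 - 5Q.
Setting demand equal to supply, 68 = 11Q, so Q* = 6.1818 and P* = 181.0909.
Consumer surplus is the triangle under demand above P*: (1/2)(6.1818)(212 - 181.0909) = (1/2)(6.1818)(30.9091) = 95.5372.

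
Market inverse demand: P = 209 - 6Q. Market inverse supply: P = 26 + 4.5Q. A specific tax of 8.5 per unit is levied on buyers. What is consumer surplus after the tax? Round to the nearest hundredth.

828.58

Without the tax, 209 - 6Q = 26 + 4.5Q so Q* = 17.4286 and P* = 104.4286.
A tax on buyers shifts demand down by 8.5: (209 - 8.5) - 6Q = 26 + 4.5Q, so Q_t = 16.619. Buyers pay P_b = 109.2857; sellers receive P_s = P_b - 8.5 = 100.7857.
Consumer surplus is the triangle under demand above P_b: (1/2)(16.619)(209 - 109.2857) = 828.5782.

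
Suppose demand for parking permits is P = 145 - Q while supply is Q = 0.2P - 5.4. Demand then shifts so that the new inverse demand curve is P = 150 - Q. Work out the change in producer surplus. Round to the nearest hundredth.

83.68

Rewriting supply in inverse form: P = 27 + 5Q.
Initial equilibrium: Q_0 = 19.6667, P_0 = 125.3333; CS_0 = (1/2)(19.6667)(19.6667) = 193.3889, PS_0 = (1/2)(19.6667)(98.3333) = 966.9444.
New equilibrium: 150 - Q = 27 + 5Q gives Q_1 = 20.5, P_1 = 129.5; CS_1 = 210.125, PS_1 = 1050.625.
Change in producer surplus = 1050.625 - 966.9444 = 83.6806.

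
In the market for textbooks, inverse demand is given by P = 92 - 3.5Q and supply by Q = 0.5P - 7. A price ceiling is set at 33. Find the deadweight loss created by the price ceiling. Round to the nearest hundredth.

Rewriting supply in inverse form: P = 14 + 2Q.
Without the control, 92 - 3.5Q = 14 + 2Q so Q* = 14.1818 and P* = 42.3636.
At the ceiling price 33, quantity supplied is (33 - 14)/2 = 9.5; supply is the short side, so Q = 9.5 trades at P = 33.
The lost-trades triangle has base Q* - 9.5 = 4.6818 and height equal to the gap between the curves at Q = 9.5, which is 58.75 - 33 = 25.75. DWL = (1/2)(4.6818)(25.75) = 60.2784.

60.28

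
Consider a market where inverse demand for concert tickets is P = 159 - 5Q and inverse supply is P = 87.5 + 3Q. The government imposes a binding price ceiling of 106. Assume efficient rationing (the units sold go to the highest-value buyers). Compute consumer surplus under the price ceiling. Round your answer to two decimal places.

Free-market equilibrium: 159 - 5Q = 87.5 + 3Q gives Q* = 8.9375, P* = 114.3125.
At P = 106, sellers supply (106 - 87.5)/3 = 6.1667 while buyers want more, so the quantity traded is 6.1667 at price 106.
The demand price at Q = 6.1667 is 128.1667. CS is the trapezoid between demand and 106 over [0, 6.1667]: (1/2)[(159 - 106) + (128.1667 - 106)](6.1667) = 231.7639.

231.76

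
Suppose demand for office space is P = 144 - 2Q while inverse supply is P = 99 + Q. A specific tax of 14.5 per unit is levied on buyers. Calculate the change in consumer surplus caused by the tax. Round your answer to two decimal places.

Without the tax, 144 - 2Q = 99 + Q so Q* = 15 and P* = 114.
With the tax, buyers' net willingness to pay falls by 14.5: (144 - 14.5) - 2Q = 99 + Q, so Q_t = 10.1667. Buyers pay P_b = 123.6667; sellers receive P_s = P_b - 14.5 = 109.1667.
CS falls from (1/2)(15)(30) = 225 to (1/2)(10.1667)(20.3333) = 103.3611, a change of -121.6389.

-121.64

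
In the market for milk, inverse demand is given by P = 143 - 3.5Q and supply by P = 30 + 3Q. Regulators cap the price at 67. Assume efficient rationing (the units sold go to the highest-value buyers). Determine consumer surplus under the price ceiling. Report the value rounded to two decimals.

671.14

Without the control, 143 - 3.5Q = 30 + 3Q so Q* = 17.3846 and P* = 82.1538.
At the ceiling price 67, quantity supplied is (67 - 30)/3 = 12.3333; supply is the short side, so Q = 12.3333 trades at P = 67.
The demand price at Q = 12.3333 is 99.8333. CS is the trapezoid between demand and 67 over [0, 12.3333]: (1/2)[(143 - 67) + (99.8333 - 67)](12.3333) = 671.1389.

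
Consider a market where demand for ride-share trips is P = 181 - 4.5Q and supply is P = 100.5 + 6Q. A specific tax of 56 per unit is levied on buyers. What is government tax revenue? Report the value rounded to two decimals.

130.67

Without the tax, 181 - 4.5Q = 100.5 + 6Q so Q* = 7.6667 and P* = 146.5.
A tax on buyers shifts demand down by 56: (181 - 56) - 4.5Q = 100.5 + 6Q, so Q_t = 2.3333. Buyers pay P_b = 170.5; sellers receive P_s = P_b - 56 = 114.5.
Tax revenue = t x Q_t = 56 x 2.3333 = 130.6667.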